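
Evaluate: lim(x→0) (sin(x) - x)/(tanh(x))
This is a 0/0 indeterminate form.

Apply L'Hôpital's rule: differentiate numerator and denominator separately.
  f(x) = -x + sin(x)   ⇒   f'(x) = cos(x) - 1
  g(x) = tanh(x)   ⇒   g'(x) = 1 - tanh(x)^2
  lim(x→0) f'(x)/g'(x) = lim(x→0) (cos(x) - 1)/(1 - tanh(x)^2)
  = 0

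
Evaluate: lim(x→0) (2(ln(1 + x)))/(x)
This is a 0/0 indeterminate form.

Apply L'Hôpital's rule: differentiate numerator and denominator separately.
  f(x) = 2·ln(x + 1)   ⇒   f'(x) = 2/(x + 1)
  g(x) = x   ⇒   g'(x) = 1
  lim(x→0) f'(x)/g'(x) = lim(x→0) (2/(x + 1))/(1)
  = 2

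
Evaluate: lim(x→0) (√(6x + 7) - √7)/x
This is a standard limit.

Factor or rationalize the expression:
  lim(x→0) (√(6x + 7) - √7)/x = 3·sqrt(7)/7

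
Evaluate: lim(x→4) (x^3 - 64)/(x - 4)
This is a standard limit.

Factor or rationalize the expression:
  lim(x→4) (x^3 - 64)/(x - 4) = 48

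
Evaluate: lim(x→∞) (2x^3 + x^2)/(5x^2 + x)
This is an ∞/∞ indeterminate form.

Apply L'Hôpital's rule: differentiate numerator and denominator separately.
  f(x) = 2·x^3 + x^2   ⇒   f'(x) = 6·x^2 + 2·x
  g(x) = 5·x^2 + x   ⇒   g'(x) = 10·x + 1
  lim(x→∞) f'(x)/g'(x) = lim(x→∞) (6·x^2 + 2·x)/(10·x + 1)
  = ∞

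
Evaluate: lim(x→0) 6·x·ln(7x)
This is a 0·∞ indeterminate form.

Rewrite 0·∞ as a quotient (0/0 or ∞/∞ form), then apply L'Hôpital's rule:
  lim(x→0) 6·x·ln(7x) = 0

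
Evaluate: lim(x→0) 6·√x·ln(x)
This is a 0·∞ indeterminate form.

Rewrite 0·∞ as a quotient (0/0 or ∞/∞ form), then apply L'Hôpital's rule:
  lim(x→0) 6·√x·ln(x) = 0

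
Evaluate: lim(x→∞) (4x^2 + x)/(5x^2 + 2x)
This is an ∞/∞ indeterminate form.

Apply L'Hôpital's rule: differentiate numerator and denominator separately.
  f(x) = 4·x^2 + x   ⇒   f'(x) = 8·x + 1
  g(x) = 5·x^2 + 2·x   ⇒   g'(x) = 10·x + 2
  lim(x→∞) f'(x)/g'(x) = lim(x→∞) (8·x + 1)/(10·x + 2)
  = 4/5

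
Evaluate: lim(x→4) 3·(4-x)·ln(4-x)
This is a 0·∞ indeterminate form.

Rewrite 0·∞ as a quotient (0/0 or ∞/∞ form), then apply L'Hôpital's rule:
  lim(x→4) 3·(4-x)·ln(4-x) = 0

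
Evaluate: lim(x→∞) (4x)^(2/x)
This is an exponential indeterminate form.

For exponential indeterminate forms, take the natural log:
  Let L = lim(x→∞) (4x)^(2/x)
  Then ln(L) = lim(x→∞) [exponent × ln(base)]
  Evaluate using L'Hôpital or standard limits, then exponentiate.
  L = 1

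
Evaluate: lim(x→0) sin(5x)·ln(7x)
This is a 0·∞ indeterminate form.

Rewrite 0·∞ as a quotient (0/0 or ∞/∞ form), then apply L'Hôpital's rule:
  lim(x→0) sin(5x)·ln(7x) = 0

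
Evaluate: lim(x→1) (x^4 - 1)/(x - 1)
This is a standard limit.

Factor or rationalize the expression:
  lim(x→1) (x^4 - 1)/(x - 1) = 4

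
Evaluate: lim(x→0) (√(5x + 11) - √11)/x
This is a standard limit.

Factor or rationalize the expression:
  lim(x→0) (√(5x + 11) - √11)/x = 5·sqrt(11)/22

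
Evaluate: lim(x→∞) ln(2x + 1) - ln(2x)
This is an ∞-∞ indeterminate form.

Combine fractions or rationalize to convert ∞-∞ to 0/0 form:
  lim(x→∞) ln(2x + 1) - ln(2x) = 0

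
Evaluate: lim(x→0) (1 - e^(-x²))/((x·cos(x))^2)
This is a 0/0 indeterminate form.

Apply L'Hôpital's rule: differentiate numerator and denominator separately.
  f(x) = 1 - e^(-x^2)   ⇒   f'(x) = 2·x·e^(-x^2)
  g(x) = x^2·cos(x)^2   ⇒   g'(x) = -2·x^2·sin(x)·cos(x) + 2·x·cos(x)^2
  lim(x→0) f'(x)/g'(x) = lim(x→0) (2·x·e^(-x^2))/(-2·x^2·sin(x)·cos(x) + 2·x·cos(x)^2)
  = 1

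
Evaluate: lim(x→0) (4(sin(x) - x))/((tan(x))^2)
This is a 0/0 indeterminate form.

Apply L'Hôpital's rule: differentiate numerator and denominator separately.
  f(x) = -4·x + 4·sin(x)   ⇒   f'(x) = 4·cos(x) - 4
  g(x) = tan(x)^2   ⇒   g'(x) = (2·tan(x)^2 + 2)·tan(x)
  lim(x→0) f'(x)/g'(x) = lim(x→0) (4·cos(x) - 4)/((2·tan(x)^2 + 2)·tan(x))
  = 0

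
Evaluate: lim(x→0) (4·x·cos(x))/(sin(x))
This is a 0/0 indeterminate form.

Apply L'Hôpital's rule: differentiate numerator and denominator separately.
  f(x) = 4·x·cos(x)   ⇒   f'(x) = -4·x·sin(x) + 4·cos(x)
  g(x) = sin(x)   ⇒   g'(x) = cos(x)
  lim(x→0) f'(x)/g'(x) = lim(x→0) (-4·x·sin(x) + 4·cos(x))/(cos(x))
  = 4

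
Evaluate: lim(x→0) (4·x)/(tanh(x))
This is a 0/0 indeterminate form.

Apply L'Hôpital's rule: differentiate numerator and denominator separately.
  f(x) = 4·x   ⇒   f'(x) = 4
  g(x) = tanh(x)   ⇒   g'(x) = 1 - tanh(x)^2
  lim(x→0) f'(x)/g'(x) = lim(x→0) (4)/(1 - tanh(x)^2)
  = 4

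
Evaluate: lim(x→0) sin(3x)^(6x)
This is an exponential indeterminate form.

For exponential indeterminate forms, take the natural log:
  Let L = lim(x→0) sin(3x)^(6x)
  Then ln(L) = lim(x→0) [exponent × ln(base)]
  Evaluate using L'Hôpital or standard limits, then exponentiate.
  L = 1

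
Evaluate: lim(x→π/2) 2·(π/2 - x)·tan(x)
This is a 0·∞ indeterminate form.

Rewrite 0·∞ as a quotient (0/0 or ∞/∞ form), then apply L'Hôpital's rule:
  lim(x→π/2) 2·(π/2 - x)·tan(x) = 2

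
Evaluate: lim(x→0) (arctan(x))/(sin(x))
This is a 0/0 indeterminate form.

Apply L'Hôpital's rule: differentiate numerator and denominator separately.
  f(x) = atan(x)   ⇒   f'(x) = 1/(x^2 + 1)
  g(x) = sin(x)   ⇒   g'(x) = cos(x)
  lim(x→0) f'(x)/g'(x) = lim(x→0) (1/(x^2 + 1))/(cos(x))
  = 1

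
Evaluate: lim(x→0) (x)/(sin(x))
This is a 0/0 indeterminate form.

Apply L'Hôpital's rule: differentiate numerator and denominator separately.
  f(x) = x   ⇒   f'(x) = 1
  g(x) = sin(x)   ⇒   g'(x) = cos(x)
  lim(x→0) f'(x)/g'(x) = lim(x→0) (1)/(cos(x))
  = 1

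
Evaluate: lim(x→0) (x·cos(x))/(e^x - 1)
This is a 0/0 indeterminate form.

Apply L'Hôpital's rule: differentiate numerator and denominator separately.
  f(x) = x·cos(x)   ⇒   f'(x) = -x·sin(x) + cos(x)
  g(x) = e^(x) - 1   ⇒   g'(x) = e^(x)
  lim(x→0) f'(x)/g'(x) = lim(x→0) (-x·sin(x) + cos(x))/(e^(x))
  = 1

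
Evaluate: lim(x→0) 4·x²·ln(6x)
This is a 0·∞ indeterminate form.

Rewrite 0·∞ as a quotient (0/0 or ∞/∞ form), then apply L'Hôpital's rule:
  lim(x→0) 4·x²·ln(6x) = 0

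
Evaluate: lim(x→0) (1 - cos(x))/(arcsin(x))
This is a 0/0 indeterminate form.

Apply L'Hôpital's rule: differentiate numerator and denominator separately.
  f(x) = 1 - cos(x)   ⇒   f'(x) = sin(x)
  g(x) = asin(x)   ⇒   g'(x) = 1/sqrt(1 - x^2)
  lim(x→0) f'(x)/g'(x) = lim(x→0) (sin(x))/(1/sqrt(1 - x^2))
  = 0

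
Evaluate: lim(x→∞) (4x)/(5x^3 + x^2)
This is an ∞/∞ indeterminate form.

Apply L'Hôpital's rule: differentiate numerator and denominator separately.
  f(x) = 4·x   ⇒   f'(x) = 4
  g(x) = 5·x^3 + x^2   ⇒   g'(x) = 15·x^2 + 2·x
  lim(x→∞) f'(x)/g'(x) = lim(x→∞) (4)/(15·x^2 + 2·x)
  = 0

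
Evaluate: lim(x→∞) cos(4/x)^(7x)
This is an exponential indeterminate form.

For exponential indeterminate forms, take the natural log:
  Let L = lim(x→∞) cos(4/x)^(7x)
  Then ln(L) = lim(x→∞) [exponent × ln(base)]
  Evaluate using L'Hôpital or standard limits, then exponentiate.
  L = 1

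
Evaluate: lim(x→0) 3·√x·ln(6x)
This is a 0·∞ indeterminate form.

Rewrite 0·∞ as a quotient (0/0 or ∞/∞ form), then apply L'Hôpital's rule:
  lim(x→0) 3·√x·ln(6x) = 0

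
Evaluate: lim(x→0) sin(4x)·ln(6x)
This is a 0·∞ indeterminate form.

Rewrite 0·∞ as a quotient (0/0 or ∞/∞ form), then apply L'Hôpital's rule:
  lim(x→0) sin(4x)·ln(6x) = 0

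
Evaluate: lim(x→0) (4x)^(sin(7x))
This is an exponential indeterminate form.

For exponential indeterminate forms, take the natural log:
  Let L = lim(x→0) (4x)^(sin(7x))
  Then ln(L) = lim(x→0) [exponent × ln(base)]
  Evaluate using L'Hôpital or standard limits, then exponentiate.
  L = 1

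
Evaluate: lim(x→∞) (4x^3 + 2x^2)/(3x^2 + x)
This is an ∞/∞ indeterminate form.

Apply L'Hôpital's rule: differentiate numerator and denominator separately.
  f(x) = 4·x^3 + 2·x^2   ⇒   f'(x) = 12·x^2 + 4·x
  g(x) = 3·x^2 + x   ⇒   g'(x) = 6·x + 1
  lim(x→∞) f'(x)/g'(x) = lim(x→∞) (12·x^2 + 4·x)/(6·x + 1)
  = ∞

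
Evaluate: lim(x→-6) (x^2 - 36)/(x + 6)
This is a standard limit.

Factor or rationalize the expression:
  lim(x→-6) (x^2 - 36)/(x + 6) = -12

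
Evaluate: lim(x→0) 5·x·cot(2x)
This is a 0·∞ indeterminate form.

Rewrite 0·∞ as a quotient (0/0 or ∞/∞ form), then apply L'Hôpital's rule:
  lim(x→0) 5·x·cot(2x) = 5/2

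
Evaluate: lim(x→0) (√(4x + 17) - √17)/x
This is a standard limit.

Factor or rationalize the expression:
  lim(x→0) (√(4x + 17) - √17)/x = 2·sqrt(17)/17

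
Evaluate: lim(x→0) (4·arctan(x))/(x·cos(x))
This is a 0/0 indeterminate form.

Apply L'Hôpital's rule: differentiate numerator and denominator separately.
  f(x) = 4·atan(x)   ⇒   f'(x) = 4/(x^2 + 1)
  g(x) = x·cos(x)   ⇒   g'(x) = -x·sin(x) + cos(x)
  lim(x→0) f'(x)/g'(x) = lim(x→0) (4/(x^2 + 1))/(-x·sin(x) + cos(x))
  = 4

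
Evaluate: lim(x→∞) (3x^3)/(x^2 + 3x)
This is an ∞/∞ indeterminate form.

Apply L'Hôpital's rule: differentiate numerator and denominator separately.
  f(x) = 3·x^3   ⇒   f'(x) = 9·x^2
  g(x) = x^2 + 3·x   ⇒   g'(x) = 2·x + 3
  lim(x→∞) f'(x)/g'(x) = lim(x→∞) (9·x^2)/(2·x + 3)
  = ∞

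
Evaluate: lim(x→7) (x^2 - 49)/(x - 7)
This is a standard limit.

Factor or rationalize the expression:
  lim(x→7) (x^2 - 49)/(x - 7) = 14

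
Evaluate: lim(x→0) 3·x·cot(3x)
This is a 0·∞ indeterminate form.

Rewrite 0·∞ as a quotient (0/0 or ∞/∞ form), then apply L'Hôpital's rule:
  lim(x→0) 3·x·cot(3x) = 1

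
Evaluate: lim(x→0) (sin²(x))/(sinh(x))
This is a 0/0 indeterminate form.

Apply L'Hôpital's rule: differentiate numerator and denominator separately.
  f(x) = sin(x)^2   ⇒   f'(x) = 2·sin(x)·cos(x)
  g(x) = sinh(x)   ⇒   g'(x) = cosh(x)
  lim(x→0) f'(x)/g'(x) = lim(x→0) (2·sin(x)·cos(x))/(cosh(x))
  = 0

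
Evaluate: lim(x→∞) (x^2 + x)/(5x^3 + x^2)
This is an ∞/∞ indeterminate form.

Apply L'Hôpital's rule: differentiate numerator and denominator separately.
  f(x) = x^2 + x   ⇒   f'(x) = 2·x + 1
  g(x) = 5·x^3 + x^2   ⇒   g'(x) = 15·x^2 + 2·x
  lim(x→∞) f'(x)/g'(x) = lim(x→∞) (2·x + 1)/(15·x^2 + 2·x)
  = 0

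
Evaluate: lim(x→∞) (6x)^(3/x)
This is an exponential indeterminate form.

For exponential indeterminate forms, take the natural log:
  Let L = lim(x→∞) (6x)^(3/x)
  Then ln(L) = lim(x→∞) [exponent × ln(base)]
  Evaluate using L'Hôpital or standard limits, then exponentiate.
  L = 1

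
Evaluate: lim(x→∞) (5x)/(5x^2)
This is an ∞/∞ indeterminate form.

Apply L'Hôpital's rule: differentiate numerator and denominator separately.
  f(x) = 5·x   ⇒   f'(x) = 5
  g(x) = 5·x^2   ⇒   g'(x) = 10·x
  lim(x→∞) f'(x)/g'(x) = lim(x→∞) (5)/(10·x)
  = 0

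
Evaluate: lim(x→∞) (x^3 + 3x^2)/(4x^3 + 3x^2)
This is an ∞/∞ indeterminate form.

Apply L'Hôpital's rule: differentiate numerator and denominator separately.
  f(x) = x^3 + 3·x^2   ⇒   f'(x) = 3·x^2 + 6·x
  g(x) = 4·x^3 + 3·x^2   ⇒   g'(x) = 12·x^2 + 6·x
  lim(x→∞) f'(x)/g'(x) = lim(x→∞) (3·x^2 + 6·x)/(12·x^2 + 6·x)
  = 1/4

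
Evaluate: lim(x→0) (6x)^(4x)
This is an exponential indeterminate form.

For exponential indeterminate forms, take the natural log:
  Let L = lim(x→0) (6x)^(4x)
  Then ln(L) = lim(x→0) [exponent × ln(base)]
  Evaluate using L'Hôpital or standard limits, then exponentiate.
  L = 1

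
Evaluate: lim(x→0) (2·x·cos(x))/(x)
This is a 0/0 indeterminate form.

Apply L'Hôpital's rule: differentiate numerator and denominator separately.
  f(x) = 2·x·cos(x)   ⇒   f'(x) = -2·x·sin(x) + 2·cos(x)
  g(x) = x   ⇒   g'(x) = 1
  lim(x→0) f'(x)/g'(x) = lim(x→0) (-2·x·sin(x) + 2·cos(x))/(1)
  = 2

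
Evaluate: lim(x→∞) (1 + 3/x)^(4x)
This is an exponential indeterminate form.

For exponential indeterminate forms, take the natural log:
  Let L = lim(x→∞) (1 + 3/x)^(4x)
  Then ln(L) = lim(x→∞) [exponent × ln(base)]
  Evaluate using L'Hôpital or standard limits, then exponentiate.
  L = e^(12)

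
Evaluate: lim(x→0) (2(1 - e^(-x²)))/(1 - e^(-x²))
This is a 0/0 indeterminate form.

Apply L'Hôpital's rule: differentiate numerator and denominator separately.
  f(x) = 2 - 2·e^(-x^2)   ⇒   f'(x) = 4·x·e^(-x^2)
  g(x) = 1 - e^(-x^2)   ⇒   g'(x) = 2·x·e^(-x^2)
  lim(x→0) f'(x)/g'(x) = lim(x→0) (4·x·e^(-x^2))/(2·x·e^(-x^2))
  = 2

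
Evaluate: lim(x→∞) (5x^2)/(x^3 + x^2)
This is an ∞/∞ indeterminate form.

Apply L'Hôpital's rule: differentiate numerator and denominator separately.
  f(x) = 5·x^2   ⇒   f'(x) = 10·x
  g(x) = x^3 + x^2   ⇒   g'(x) = 3·x^2 + 2·x
  lim(x→∞) f'(x)/g'(x) = lim(x→∞) (10·x)/(3·x^2 + 2·x)
  = 0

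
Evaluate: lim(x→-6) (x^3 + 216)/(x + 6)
This is a standard limit.

Factor or rationalize the expression:
  lim(x→-6) (x^3 + 216)/(x + 6) = 108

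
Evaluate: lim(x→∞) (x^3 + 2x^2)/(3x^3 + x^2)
This is an ∞/∞ indeterminate form.

Apply L'Hôpital's rule: differentiate numerator and denominator separately.
  f(x) = x^3 + 2·x^2   ⇒   f'(x) = 3·x^2 + 4·x
  g(x) = 3·x^3 + x^2   ⇒   g'(x) = 9·x^2 + 2·x
  lim(x→∞) f'(x)/g'(x) = lim(x→∞) (3·x^2 + 4·x)/(9·x^2 + 2·x)
  = 1/3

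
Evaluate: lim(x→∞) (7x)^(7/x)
This is an exponential indeterminate form.

For exponential indeterminate forms, take the natural log:
  Let L = lim(x→∞) (7x)^(7/x)
  Then ln(L) = lim(x→∞) [exponent × ln(base)]
  Evaluate using L'Hôpital or standard limits, then exponentiate.
  L = 1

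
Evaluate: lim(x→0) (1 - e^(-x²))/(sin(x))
This is a 0/0 indeterminate form.

Apply L'Hôpital's rule: differentiate numerator and denominator separately.
  f(x) = 1 - e^(-x^2)   ⇒   f'(x) = 2·x·e^(-x^2)
  g(x) = sin(x)   ⇒   g'(x) = cos(x)
  lim(x→0) f'(x)/g'(x) = lim(x→0) (2·x·e^(-x^2))/(cos(x))
  = 0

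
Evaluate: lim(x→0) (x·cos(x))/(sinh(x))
This is a 0/0 indeterminate form.

Apply L'Hôpital's rule: differentiate numerator and denominator separately.
  f(x) = x·cos(x)   ⇒   f'(x) = -x·sin(x) + cos(x)
  g(x) = sinh(x)   ⇒   g'(x) = cosh(x)
  lim(x→0) f'(x)/g'(x) = lim(x→0) (-x·sin(x) + cos(x))/(cosh(x))
  = 1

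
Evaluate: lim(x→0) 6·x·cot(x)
This is a 0·∞ indeterminate form.

Rewrite 0·∞ as a quotient (0/0 or ∞/∞ form), then apply L'Hôpital's rule:
  lim(x→0) 6·x·cot(x) = 6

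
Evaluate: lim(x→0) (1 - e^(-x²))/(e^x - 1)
This is a 0/0 indeterminate form.

Apply L'Hôpital's rule: differentiate numerator and denominator separately.
  f(x) = 1 - e^(-x^2)   ⇒   f'(x) = 2·x·e^(-x^2)
  g(x) = e^(x) - 1   ⇒   g'(x) = e^(x)
  lim(x→0) f'(x)/g'(x) = lim(x→0) (2·x·e^(-x^2))/(e^(x))
  = 0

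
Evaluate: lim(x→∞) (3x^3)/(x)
This is an ∞/∞ indeterminate form.

Apply L'Hôpital's rule: differentiate numerator and denominator separately.
  f(x) = 3·x^3   ⇒   f'(x) = 9·x^2
  g(x) = x   ⇒   g'(x) = 1
  lim(x→∞) f'(x)/g'(x) = lim(x→∞) (9·x^2)/(1)
  = ∞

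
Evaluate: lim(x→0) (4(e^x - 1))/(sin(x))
This is a 0/0 indeterminate form.

Apply L'Hôpital's rule: differentiate numerator and denominator separately.
  f(x) = 4·e^(x) - 4   ⇒   f'(x) = 4·e^(x)
  g(x) = sin(x)   ⇒   g'(x) = cos(x)
  lim(x→0) f'(x)/g'(x) = lim(x→0) (4·e^(x))/(cos(x))
  = 4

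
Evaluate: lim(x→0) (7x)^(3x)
This is an exponential indeterminate form.

For exponential indeterminate forms, take the natural log:
  Let L = lim(x→0) (7x)^(3x)
  Then ln(L) = lim(x→0) [exponent × ln(base)]
  Evaluate using L'Hôpital or standard limits, then exponentiate.
  L = 1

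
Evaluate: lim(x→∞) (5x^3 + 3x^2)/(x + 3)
This is an ∞/∞ indeterminate form.

Apply L'Hôpital's rule: differentiate numerator and denominator separately.
  f(x) = 5·x^3 + 3·x^2   ⇒   f'(x) = 15·x^2 + 6·x
  g(x) = x + 3   ⇒   g'(x) = 1
  lim(x→∞) f'(x)/g'(x) = lim(x→∞) (15·x^2 + 6·x)/(1)
  = ∞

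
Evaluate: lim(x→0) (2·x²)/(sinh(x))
This is a 0/0 indeterminate form.

Apply L'Hôpital's rule: differentiate numerator and denominator separately.
  f(x) = 2·x^2   ⇒   f'(x) = 4·x
  g(x) = sinh(x)   ⇒   g'(x) = cosh(x)
  lim(x→0) f'(x)/g'(x) = lim(x→0) (4·x)/(cosh(x))
  = 0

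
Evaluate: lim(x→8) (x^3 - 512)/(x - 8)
This is a standard limit.

Factor or rationalize the expression:
  lim(x→8) (x^3 - 512)/(x - 8) = 192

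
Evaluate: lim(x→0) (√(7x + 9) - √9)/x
This is a standard limit.

Factor or rationalize the expression:
  lim(x→0) (√(7x + 9) - √9)/x = 7/6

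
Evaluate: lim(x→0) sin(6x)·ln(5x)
This is a 0·∞ indeterminate form.

Rewrite 0·∞ as a quotient (0/0 or ∞/∞ form), then apply L'Hôpital's rule:
  lim(x→0) sin(6x)·ln(5x) = 0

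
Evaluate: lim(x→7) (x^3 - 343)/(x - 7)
This is a standard limit.

Factor or rationalize the expression:
  lim(x→7) (x^3 - 343)/(x - 7) = 147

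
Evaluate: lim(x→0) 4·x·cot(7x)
This is a 0·∞ indeterminate form.

Rewrite 0·∞ as a quotient (0/0 or ∞/∞ form), then apply L'Hôpital's rule:
  lim(x→0) 4·x·cot(7x) = 4/7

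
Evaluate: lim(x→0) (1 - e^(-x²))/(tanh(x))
This is a 0/0 indeterminate form.

Apply L'Hôpital's rule: differentiate numerator and denominator separately.
  f(x) = 1 - e^(-x^2)   ⇒   f'(x) = 2·x·e^(-x^2)
  g(x) = tanh(x)   ⇒   g'(x) = 1 - tanh(x)^2
  lim(x→0) f'(x)/g'(x) = lim(x→0) (2·x·e^(-x^2))/(1 - tanh(x)^2)
  = 0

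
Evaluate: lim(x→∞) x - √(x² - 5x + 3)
This is an ∞-∞ indeterminate form.

Combine fractions or rationalize to convert ∞-∞ to 0/0 form:
  lim(x→∞) x - √(x² - 5x + 3) = 5/2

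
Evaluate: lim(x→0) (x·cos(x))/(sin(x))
This is a 0/0 indeterminate form.

Apply L'Hôpital's rule: differentiate numerator and denominator separately.
  f(x) = x·cos(x)   ⇒   f'(x) = -x·sin(x) + cos(x)
  g(x) = sin(x)   ⇒   g'(x) = cos(x)
  lim(x→0) f'(x)/g'(x) = lim(x→0) (-x·sin(x) + cos(x))/(cos(x))
  = 1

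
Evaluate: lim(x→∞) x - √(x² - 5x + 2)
This is an ∞-∞ indeterminate form.

Combine fractions or rationalize to convert ∞-∞ to 0/0 form:
  lim(x→∞) x - √(x² - 5x + 2) = 5/2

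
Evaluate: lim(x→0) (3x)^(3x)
This is an exponential indeterminate form.

For exponential indeterminate forms, take the natural log:
  Let L = lim(x→0) (3x)^(3x)
  Then ln(L) = lim(x→0) [exponent × ln(base)]
  Evaluate using L'Hôpital or standard limits, then exponentiate.
  L = 1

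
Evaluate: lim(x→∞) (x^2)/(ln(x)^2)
This is an ∞/∞ indeterminate form.

Apply L'Hôpital's rule: differentiate numerator and denominator separately.
  f(x) = x^2   ⇒   f'(x) = 2·x
  g(x) = ln(x)^2   ⇒   g'(x) = 2·ln(x)/x
  lim(x→∞) f'(x)/g'(x) = lim(x→∞) (2·x)/(2·ln(x)/x)
  = ∞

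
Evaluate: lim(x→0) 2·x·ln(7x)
This is a 0·∞ indeterminate form.

Rewrite 0·∞ as a quotient (0/0 or ∞/∞ form), then apply L'Hôpital's rule:
  lim(x→0) 2·x·ln(7x) = 0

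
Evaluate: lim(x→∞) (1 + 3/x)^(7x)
This is an exponential indeterminate form.

For exponential indeterminate forms, take the natural log:
  Let L = lim(x→∞) (1 + 3/x)^(7x)
  Then ln(L) = lim(x→∞) [exponent × ln(base)]
  Evaluate using L'Hôpital or standard limits, then exponentiate.
  L = e^(21)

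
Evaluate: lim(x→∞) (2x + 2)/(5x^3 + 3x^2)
This is an ∞/∞ indeterminate form.

Apply L'Hôpital's rule: differentiate numerator and denominator separately.
  f(x) = 2·x + 2   ⇒   f'(x) = 2
  g(x) = 5·x^3 + 3·x^2   ⇒   g'(x) = 15·x^2 + 6·x
  lim(x→∞) f'(x)/g'(x) = lim(x→∞) (2)/(15·x^2 + 6·x)
  = 0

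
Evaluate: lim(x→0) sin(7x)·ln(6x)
This is a 0·∞ indeterminate form.

Rewrite 0·∞ as a quotient (0/0 or ∞/∞ form), then apply L'Hôpital's rule:
  lim(x→0) sin(7x)·ln(6x) = 0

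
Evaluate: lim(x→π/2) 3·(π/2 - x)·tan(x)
This is a 0·∞ indeterminate form.

Rewrite 0·∞ as a quotient (0/0 or ∞/∞ form), then apply L'Hôpital's rule:
  lim(x→π/2) 3·(π/2 - x)·tan(x) = 3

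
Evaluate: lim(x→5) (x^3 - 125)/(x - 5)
This is a standard limit.

Factor or rationalize the expression:
  lim(x→5) (x^3 - 125)/(x - 5) = 75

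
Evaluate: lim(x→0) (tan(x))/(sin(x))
This is a 0/0 indeterminate form.

Apply L'Hôpital's rule: differentiate numerator and denominator separately.
  f(x) = tan(x)   ⇒   f'(x) = tan(x)^2 + 1
  g(x) = sin(x)   ⇒   g'(x) = cos(x)
  lim(x→0) f'(x)/g'(x) = lim(x→0) (tan(x)^2 + 1)/(cos(x))
  = 1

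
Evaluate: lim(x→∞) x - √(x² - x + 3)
This is an ∞-∞ indeterminate form.

Combine fractions or rationalize to convert ∞-∞ to 0/0 form:
  lim(x→∞) x - √(x² - x + 3) = 1/2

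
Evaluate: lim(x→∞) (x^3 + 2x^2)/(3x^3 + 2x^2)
This is an ∞/∞ indeterminate form.

Apply L'Hôpital's rule: differentiate numerator and denominator separately.
  f(x) = x^3 + 2·x^2   ⇒   f'(x) = 3·x^2 + 4·x
  g(x) = 3·x^3 + 2·x^2   ⇒   g'(x) = 9·x^2 + 4·x
  lim(x→∞) f'(x)/g'(x) = lim(x→∞) (3·x^2 + 4·x)/(9·x^2 + 4·x)
  = 1/3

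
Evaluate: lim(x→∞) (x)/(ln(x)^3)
This is an ∞/∞ indeterminate form.

Apply L'Hôpital's rule: differentiate numerator and denominator separately.
  f(x) = x   ⇒   f'(x) = 1
  g(x) = ln(x)^3   ⇒   g'(x) = 3·ln(x)^2/x
  lim(x→∞) f'(x)/g'(x) = lim(x→∞) (1)/(3·ln(x)^2/x)
  = ∞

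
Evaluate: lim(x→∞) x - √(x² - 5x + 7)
This is an ∞-∞ indeterminate form.

Combine fractions or rationalize to convert ∞-∞ to 0/0 form:
  lim(x→∞) x - √(x² - 5x + 7) = 5/2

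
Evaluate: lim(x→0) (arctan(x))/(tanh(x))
This is a 0/0 indeterminate form.

Apply L'Hôpital's rule: differentiate numerator and denominator separately.
  f(x) = atan(x)   ⇒   f'(x) = 1/(x^2 + 1)
  g(x) = tanh(x)   ⇒   g'(x) = 1 - tanh(x)^2
  lim(x→0) f'(x)/g'(x) = lim(x→0) (1/(x^2 + 1))/(1 - tanh(x)^2)
  = 1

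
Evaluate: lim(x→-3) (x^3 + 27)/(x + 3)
This is a standard limit.

Factor or rationalize the expression:
  lim(x→-3) (x^3 + 27)/(x + 3) = 27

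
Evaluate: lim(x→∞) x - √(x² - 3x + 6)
This is an ∞-∞ indeterminate form.

Combine fractions or rationalize to convert ∞-∞ to 0/0 form:
  lim(x→∞) x - √(x² - 3x + 6) = 3/2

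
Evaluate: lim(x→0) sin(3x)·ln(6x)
This is a 0·∞ indeterminate form.

Rewrite 0·∞ as a quotient (0/0 or ∞/∞ form), then apply L'Hôpital's rule:
  lim(x→0) sin(3x)·ln(6x) = 0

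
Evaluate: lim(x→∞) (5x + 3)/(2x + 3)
This is an ∞/∞ indeterminate form.

Apply L'Hôpital's rule: differentiate numerator and denominator separately.
  f(x) = 5·x + 3   ⇒   f'(x) = 5
  g(x) = 2·x + 3   ⇒   g'(x) = 2
  lim(x→∞) f'(x)/g'(x) = lim(x→∞) (5)/(2)
  = 5/2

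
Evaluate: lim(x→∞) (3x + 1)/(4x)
This is an ∞/∞ indeterminate form.

Apply L'Hôpital's rule: differentiate numerator and denominator separately.
  f(x) = 3·x + 1   ⇒   f'(x) = 3
  g(x) = 4·x   ⇒   g'(x) = 4
  lim(x→∞) f'(x)/g'(x) = lim(x→∞) (3)/(4)
  = 3/4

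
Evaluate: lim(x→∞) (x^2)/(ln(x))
This is an ∞/∞ indeterminate form.

Apply L'Hôpital's rule: differentiate numerator and denominator separately.
  f(x) = x^2   ⇒   f'(x) = 2·x
  g(x) = ln(x)   ⇒   g'(x) = 1/x
  lim(x→∞) f'(x)/g'(x) = lim(x→∞) (2·x)/(1/x)
  = ∞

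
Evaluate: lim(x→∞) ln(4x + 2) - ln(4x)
This is an ∞-∞ indeterminate form.

Combine fractions or rationalize to convert ∞-∞ to 0/0 form:
  lim(x→∞) ln(4x + 2) - ln(4x) = 0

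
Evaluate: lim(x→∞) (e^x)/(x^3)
This is an ∞/∞ indeterminate form.

Apply L'Hôpital's rule: differentiate numerator and denominator separately.
  f(x) = e^(x)   ⇒   f'(x) = e^(x)
  g(x) = x^3   ⇒   g'(x) = 3·x^2
  lim(x→∞) f'(x)/g'(x) = lim(x→∞) (e^(x))/(3·x^2)
  = ∞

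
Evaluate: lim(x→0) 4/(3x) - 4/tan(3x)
This is an ∞-∞ indeterminate form.

Combine fractions or rationalize to convert ∞-∞ to 0/0 form:
  lim(x→0) 4/(3x) - 4/tan(3x) = 0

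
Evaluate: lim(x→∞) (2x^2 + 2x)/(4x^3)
This is an ∞/∞ indeterminate form.

Apply L'Hôpital's rule: differentiate numerator and denominator separately.
  f(x) = 2·x^2 + 2·x   ⇒   f'(x) = 4·x + 2
  g(x) = 4·x^3   ⇒   g'(x) = 12·x^2
  lim(x→∞) f'(x)/g'(x) = lim(x→∞) (4·x + 2)/(12·x^2)
  = 0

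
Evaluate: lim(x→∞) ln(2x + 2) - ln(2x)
This is an ∞-∞ indeterminate form.

Combine fractions or rationalize to convert ∞-∞ to 0/0 form:
  lim(x→∞) ln(2x + 2) - ln(2x) = 0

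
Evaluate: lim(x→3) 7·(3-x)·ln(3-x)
This is a 0·∞ indeterminate form.

Rewrite 0·∞ as a quotient (0/0 or ∞/∞ form), then apply L'Hôpital's rule:
  lim(x→3) 7·(3-x)·ln(3-x) = 0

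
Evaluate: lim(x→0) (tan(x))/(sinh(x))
This is a 0/0 indeterminate form.

Apply L'Hôpital's rule: differentiate numerator and denominator separately.
  f(x) = tan(x)   ⇒   f'(x) = tan(x)^2 + 1
  g(x) = sinh(x)   ⇒   g'(x) = cosh(x)
  lim(x→0) f'(x)/g'(x) = lim(x→0) (tan(x)^2 + 1)/(cosh(x))
  = 1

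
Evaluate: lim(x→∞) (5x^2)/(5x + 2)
This is an ∞/∞ indeterminate form.

Apply L'Hôpital's rule: differentiate numerator and denominator separately.
  f(x) = 5·x^2   ⇒   f'(x) = 10·x
  g(x) = 5·x + 2   ⇒   g'(x) = 5
  lim(x→∞) f'(x)/g'(x) = lim(x→∞) (10·x)/(5)
  = ∞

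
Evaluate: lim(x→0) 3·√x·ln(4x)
This is a 0·∞ indeterminate form.

Rewrite 0·∞ as a quotient (0/0 or ∞/∞ form), then apply L'Hôpital's rule:
  lim(x→0) 3·√x·ln(4x) = 0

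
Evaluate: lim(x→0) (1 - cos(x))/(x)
This is a 0/0 indeterminate form.

Apply L'Hôpital's rule: differentiate numerator and denominator separately.
  f(x) = 1 - cos(x)   ⇒   f'(x) = sin(x)
  g(x) = x   ⇒   g'(x) = 1
  lim(x→0) f'(x)/g'(x) = lim(x→0) (sin(x))/(1)
  = 0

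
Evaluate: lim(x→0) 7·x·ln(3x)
This is a 0·∞ indeterminate form.

Rewrite 0·∞ as a quotient (0/0 or ∞/∞ form), then apply L'Hôpital's rule:
  lim(x→0) 7·x·ln(3x) = 0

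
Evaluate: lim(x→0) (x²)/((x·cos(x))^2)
This is a 0/0 indeterminate form.

Apply L'Hôpital's rule: differentiate numerator and denominator separately.
  f(x) = x^2   ⇒   f'(x) = 2·x
  g(x) = x^2·cos(x)^2   ⇒   g'(x) = -2·x^2·sin(x)·cos(x) + 2·x·cos(x)^2
  lim(x→0) f'(x)/g'(x) = lim(x→0) (2·x)/(-2·x^2·sin(x)·cos(x) + 2·x·cos(x)^2)
  = 1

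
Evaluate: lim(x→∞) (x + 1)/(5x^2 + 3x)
This is an ∞/∞ indeterminate form.

Apply L'Hôpital's rule: differentiate numerator and denominator separately.
  f(x) = x + 1   ⇒   f'(x) = 1
  g(x) = 5·x^2 + 3·x   ⇒   g'(x) = 10·x + 3
  lim(x→∞) f'(x)/g'(x) = lim(x→∞) (1)/(10·x + 3)
  = 0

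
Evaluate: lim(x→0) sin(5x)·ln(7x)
This is a 0·∞ indeterminate form.

Rewrite 0·∞ as a quotient (0/0 or ∞/∞ form), then apply L'Hôpital's rule:
  lim(x→0) sin(5x)·ln(7x) = 0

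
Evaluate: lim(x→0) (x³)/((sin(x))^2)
This is a 0/0 indeterminate form.

Apply L'Hôpital's rule: differentiate numerator and denominator separately.
  f(x) = x^3   ⇒   f'(x) = 3·x^2
  g(x) = sin(x)^2   ⇒   g'(x) = 2·sin(x)·cos(x)
  lim(x→0) f'(x)/g'(x) = lim(x→0) (3·x^2)/(2·sin(x)·cos(x))
  = 0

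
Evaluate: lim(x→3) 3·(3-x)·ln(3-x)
This is a 0·∞ indeterminate form.

Rewrite 0·∞ as a quotient (0/0 or ∞/∞ form), then apply L'Hôpital's rule:
  lim(x→3) 3·(3-x)·ln(3-x) = 0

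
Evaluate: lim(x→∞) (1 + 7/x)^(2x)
This is an exponential indeterminate form.

For exponential indeterminate forms, take the natural log:
  Let L = lim(x→∞) (1 + 7/x)^(2x)
  Then ln(L) = lim(x→∞) [exponent × ln(base)]
  Evaluate using L'Hôpital or standard limits, then exponentiate.
  L = e^(14)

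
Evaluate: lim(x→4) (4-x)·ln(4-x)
This is a 0·∞ indeterminate form.

Rewrite 0·∞ as a quotient (0/0 or ∞/∞ form), then apply L'Hôpital's rule:
  lim(x→4) (4-x)·ln(4-x) = 0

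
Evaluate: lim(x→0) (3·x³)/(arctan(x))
This is a 0/0 indeterminate form.

Apply L'Hôpital's rule: differentiate numerator and denominator separately.
  f(x) = 3·x^3   ⇒   f'(x) = 9·x^2
  g(x) = atan(x)   ⇒   g'(x) = 1/(x^2 + 1)
  lim(x→0) f'(x)/g'(x) = lim(x→0) (9·x^2)/(1/(x^2 + 1))
  = 0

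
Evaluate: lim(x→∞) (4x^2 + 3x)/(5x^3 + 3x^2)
This is an ∞/∞ indeterminate form.

Apply L'Hôpital's rule: differentiate numerator and denominator separately.
  f(x) = 4·x^2 + 3·x   ⇒   f'(x) = 8·x + 3
  g(x) = 5·x^3 + 3·x^2   ⇒   g'(x) = 15·x^2 + 6·x
  lim(x→∞) f'(x)/g'(x) = lim(x→∞) (8·x + 3)/(15·x^2 + 6·x)
  = 0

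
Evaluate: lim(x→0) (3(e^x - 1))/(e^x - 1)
This is a 0/0 indeterminate form.

Apply L'Hôpital's rule: differentiate numerator and denominator separately.
  f(x) = 3·e^(x) - 3   ⇒   f'(x) = 3·e^(x)
  g(x) = e^(x) - 1   ⇒   g'(x) = e^(x)
  lim(x→0) f'(x)/g'(x) = lim(x→0) (3·e^(x))/(e^(x))
  = 3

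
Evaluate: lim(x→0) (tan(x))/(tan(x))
This is a 0/0 indeterminate form.

Apply L'Hôpital's rule: differentiate numerator and denominator separately.
  f(x) = tan(x)   ⇒   f'(x) = tan(x)^2 + 1
  g(x) = tan(x)   ⇒   g'(x) = tan(x)^2 + 1
  lim(x→0) f'(x)/g'(x) = lim(x→0) (tan(x)^2 + 1)/(tan(x)^2 + 1)
  = 1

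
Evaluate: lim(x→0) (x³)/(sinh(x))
This is a 0/0 indeterminate form.

Apply L'Hôpital's rule: differentiate numerator and denominator separately.
  f(x) = x^3   ⇒   f'(x) = 3·x^2
  g(x) = sinh(x)   ⇒   g'(x) = cosh(x)
  lim(x→0) f'(x)/g'(x) = lim(x→0) (3·x^2)/(cosh(x))
  = 0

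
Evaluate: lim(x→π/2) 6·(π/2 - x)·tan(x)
This is a 0·∞ indeterminate form.

Rewrite 0·∞ as a quotient (0/0 or ∞/∞ form), then apply L'Hôpital's rule:
  lim(x→π/2) 6·(π/2 - x)·tan(x) = 6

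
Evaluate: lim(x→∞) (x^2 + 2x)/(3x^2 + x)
This is an ∞/∞ indeterminate form.

Apply L'Hôpital's rule: differentiate numerator and denominator separately.
  f(x) = x^2 + 2·x   ⇒   f'(x) = 2·x + 2
  g(x) = 3·x^2 + x   ⇒   g'(x) = 6·x + 1
  lim(x→∞) f'(x)/g'(x) = lim(x→∞) (2·x + 2)/(6·x + 1)
  = 1/3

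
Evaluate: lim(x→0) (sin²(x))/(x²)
This is a 0/0 indeterminate form.

Apply L'Hôpital's rule: differentiate numerator and denominator separately.
  f(x) = sin(x)^2   ⇒   f'(x) = 2·sin(x)·cos(x)
  g(x) = x^2   ⇒   g'(x) = 2·x
  lim(x→0) f'(x)/g'(x) = lim(x→0) (2·sin(x)·cos(x))/(2·x)
  = 1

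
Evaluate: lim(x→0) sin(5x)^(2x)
This is an exponential indeterminate form.

For exponential indeterminate forms, take the natural log:
  Let L = lim(x→0) sin(5x)^(2x)
  Then ln(L) = lim(x→0) [exponent × ln(base)]
  Evaluate using L'Hôpital or standard limits, then exponentiate.
  L = 1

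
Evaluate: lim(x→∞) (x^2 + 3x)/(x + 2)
This is an ∞/∞ indeterminate form.

Apply L'Hôpital's rule: differentiate numerator and denominator separately.
  f(x) = x^2 + 3·x   ⇒   f'(x) = 2·x + 3
  g(x) = x + 2   ⇒   g'(x) = 1
  lim(x→∞) f'(x)/g'(x) = lim(x→∞) (2·x + 3)/(1)
  = ∞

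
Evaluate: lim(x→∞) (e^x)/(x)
This is an ∞/∞ indeterminate form.

Apply L'Hôpital's rule: differentiate numerator and denominator separately.
  f(x) = e^(x)   ⇒   f'(x) = e^(x)
  g(x) = x   ⇒   g'(x) = 1
  lim(x→∞) f'(x)/g'(x) = lim(x→∞) (e^(x))/(1)
  = ∞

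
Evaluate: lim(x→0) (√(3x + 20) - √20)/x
This is a standard limit.

Factor or rationalize the expression:
  lim(x→0) (√(3x + 20) - √20)/x = 3·sqrt(5)/20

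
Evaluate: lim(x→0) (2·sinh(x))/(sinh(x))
This is a 0/0 indeterminate form.

Apply L'Hôpital's rule: differentiate numerator and denominator separately.
  f(x) = 2·sinh(x)   ⇒   f'(x) = 2·cosh(x)
  g(x) = sinh(x)   ⇒   g'(x) = cosh(x)
  lim(x→0) f'(x)/g'(x) = lim(x→0) (2·cosh(x))/(cosh(x))
  = 2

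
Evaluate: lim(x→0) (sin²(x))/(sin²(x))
This is a 0/0 indeterminate form.

Apply L'Hôpital's rule: differentiate numerator and denominator separately.
  f(x) = sin(x)^2   ⇒   f'(x) = 2·sin(x)·cos(x)
  g(x) = sin(x)^2   ⇒   g'(x) = 2·sin(x)·cos(x)
  lim(x→0) f'(x)/g'(x) = lim(x→0) (2·sin(x)·cos(x))/(2·sin(x)·cos(x))
  = 1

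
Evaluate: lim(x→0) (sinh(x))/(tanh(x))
This is a 0/0 indeterminate form.

Apply L'Hôpital's rule: differentiate numerator and denominator separately.
  f(x) = sinh(x)   ⇒   f'(x) = cosh(x)
  g(x) = tanh(x)   ⇒   g'(x) = 1 - tanh(x)^2
  lim(x→0) f'(x)/g'(x) = lim(x→0) (cosh(x))/(1 - tanh(x)^2)
  = 1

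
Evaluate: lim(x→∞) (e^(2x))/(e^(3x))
This is an ∞/∞ indeterminate form.

Apply L'Hôpital's rule: differentiate numerator and denominator separately.
  f(x) = e^(2·x)   ⇒   f'(x) = 2·e^(2·x)
  g(x) = e^(3·x)   ⇒   g'(x) = 3·e^(3·x)
  lim(x→∞) f'(x)/g'(x) = lim(x→∞) (2·e^(2·x))/(3·e^(3·x))
  = 0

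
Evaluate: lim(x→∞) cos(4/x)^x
This is an exponential indeterminate form.

For exponential indeterminate forms, take the natural log:
  Let L = lim(x→∞) cos(4/x)^x
  Then ln(L) = lim(x→∞) [exponent × ln(base)]
  Evaluate using L'Hôpital or standard limits, then exponentiate.
  L = 1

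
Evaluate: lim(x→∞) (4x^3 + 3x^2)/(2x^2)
This is an ∞/∞ indeterminate form.

Apply L'Hôpital's rule: differentiate numerator and denominator separately.
  f(x) = 4·x^3 + 3·x^2   ⇒   f'(x) = 12·x^2 + 6·x
  g(x) = 2·x^2   ⇒   g'(x) = 4·x
  lim(x→∞) f'(x)/g'(x) = lim(x→∞) (12·x^2 + 6·x)/(4·x)
  = ∞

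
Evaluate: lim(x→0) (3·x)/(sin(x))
This is a 0/0 indeterminate form.

Apply L'Hôpital's rule: differentiate numerator and denominator separately.
  f(x) = 3·x   ⇒   f'(x) = 3
  g(x) = sin(x)   ⇒   g'(x) = cos(x)
  lim(x→0) f'(x)/g'(x) = lim(x→0) (3)/(cos(x))
  = 3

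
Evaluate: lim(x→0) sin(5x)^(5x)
This is an exponential indeterminate form.

For exponential indeterminate forms, take the natural log:
  Let L = lim(x→0) sin(5x)^(5x)
  Then ln(L) = lim(x→0) [exponent × ln(base)]
  Evaluate using L'Hôpital or standard limits, then exponentiate.
  L = 1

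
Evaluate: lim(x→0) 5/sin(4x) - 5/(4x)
This is an ∞-∞ indeterminate form.

Combine fractions or rationalize to convert ∞-∞ to 0/0 form:
  lim(x→0) 5/sin(4x) - 5/(4x) = 0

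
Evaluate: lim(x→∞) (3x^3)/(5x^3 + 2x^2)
This is an ∞/∞ indeterminate form.

Apply L'Hôpital's rule: differentiate numerator and denominator separately.
  f(x) = 3·x^3   ⇒   f'(x) = 9·x^2
  g(x) = 5·x^3 + 2·x^2   ⇒   g'(x) = 15·x^2 + 4·x
  lim(x→∞) f'(x)/g'(x) = lim(x→∞) (9·x^2)/(15·x^2 + 4·x)
  = 3/5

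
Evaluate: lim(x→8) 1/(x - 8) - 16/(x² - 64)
This is an ∞-∞ indeterminate form.

Combine fractions or rationalize to convert ∞-∞ to 0/0 form:
  lim(x→8) 1/(x - 8) - 16/(x² - 64) = 1/16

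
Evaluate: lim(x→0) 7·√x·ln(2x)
This is a 0·∞ indeterminate form.

Rewrite 0·∞ as a quotient (0/0 or ∞/∞ form), then apply L'Hôpital's rule:
  lim(x→0) 7·√x·ln(2x) = 0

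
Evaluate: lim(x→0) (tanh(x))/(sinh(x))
This is a 0/0 indeterminate form.

Apply L'Hôpital's rule: differentiate numerator and denominator separately.
  f(x) = tanh(x)   ⇒   f'(x) = 1 - tanh(x)^2
  g(x) = sinh(x)   ⇒   g'(x) = cosh(x)
  lim(x→0) f'(x)/g'(x) = lim(x→0) (1 - tanh(x)^2)/(cosh(x))
  = 1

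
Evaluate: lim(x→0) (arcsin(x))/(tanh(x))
This is a 0/0 indeterminate form.

Apply L'Hôpital's rule: differentiate numerator and denominator separately.
  f(x) = asin(x)   ⇒   f'(x) = 1/sqrt(1 - x^2)
  g(x) = tanh(x)   ⇒   g'(x) = 1 - tanh(x)^2
  lim(x→0) f'(x)/g'(x) = lim(x→0) (1/sqrt(1 - x^2))/(1 - tanh(x)^2)
  = 1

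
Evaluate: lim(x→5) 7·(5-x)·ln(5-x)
This is a 0·∞ indeterminate form.

Rewrite 0·∞ as a quotient (0/0 or ∞/∞ form), then apply L'Hôpital's rule:
  lim(x→5) 7·(5-x)·ln(5-x) = 0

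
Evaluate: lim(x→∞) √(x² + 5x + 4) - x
This is an ∞-∞ indeterminate form.

Combine fractions or rationalize to convert ∞-∞ to 0/0 form:
  lim(x→∞) √(x² + 5x + 4) - x = 5/2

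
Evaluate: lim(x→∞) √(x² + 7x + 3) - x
This is an ∞-∞ indeterminate form.

Combine fractions or rationalize to convert ∞-∞ to 0/0 form:
  lim(x→∞) √(x² + 7x + 3) - x = 7/2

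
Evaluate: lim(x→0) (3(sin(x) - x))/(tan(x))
This is a 0/0 indeterminate form.

Apply L'Hôpital's rule: differentiate numerator and denominator separately.
  f(x) = -3·x + 3·sin(x)   ⇒   f'(x) = 3·cos(x) - 3
  g(x) = tan(x)   ⇒   g'(x) = tan(x)^2 + 1
  lim(x→0) f'(x)/g'(x) = lim(x→0) (3·cos(x) - 3)/(tan(x)^2 + 1)
  = 0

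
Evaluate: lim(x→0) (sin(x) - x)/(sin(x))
This is a 0/0 indeterminate form.

Apply L'Hôpital's rule: differentiate numerator and denominator separately.
  f(x) = -x + sin(x)   ⇒   f'(x) = cos(x) - 1
  g(x) = sin(x)   ⇒   g'(x) = cos(x)
  lim(x→0) f'(x)/g'(x) = lim(x→0) (cos(x) - 1)/(cos(x))
  = 0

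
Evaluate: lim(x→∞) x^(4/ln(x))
This is an exponential indeterminate form.

For exponential indeterminate forms, take the natural log:
  Let L = lim(x→∞) x^(4/ln(x))
  Then ln(L) = lim(x→∞) [exponent × ln(base)]
  Evaluate using L'Hôpital or standard limits, then exponentiate.
  L = e^(4)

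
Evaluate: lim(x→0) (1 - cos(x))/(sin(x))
This is a 0/0 indeterminate form.

Apply L'Hôpital's rule: differentiate numerator and denominator separately.
  f(x) = 1 - cos(x)   ⇒   f'(x) = sin(x)
  g(x) = sin(x)   ⇒   g'(x) = cos(x)
  lim(x→0) f'(x)/g'(x) = lim(x→0) (sin(x))/(cos(x))
  = 0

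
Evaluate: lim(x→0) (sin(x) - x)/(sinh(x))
This is a 0/0 indeterminate form.

Apply L'Hôpital's rule: differentiate numerator and denominator separately.
  f(x) = -x + sin(x)   ⇒   f'(x) = cos(x) - 1
  g(x) = sinh(x)   ⇒   g'(x) = cosh(x)
  lim(x→0) f'(x)/g'(x) = lim(x→0) (cos(x) - 1)/(cosh(x))
  = 0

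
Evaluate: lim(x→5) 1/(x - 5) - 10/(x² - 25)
This is an ∞-∞ indeterminate form.

Combine fractions or rationalize to convert ∞-∞ to 0/0 form:
  lim(x→5) 1/(x - 5) - 10/(x² - 25) = 1/10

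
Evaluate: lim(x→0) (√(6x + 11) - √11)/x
This is a standard limit.

Factor or rationalize the expression:
  lim(x→0) (√(6x + 11) - √11)/x = 3·sqrt(11)/11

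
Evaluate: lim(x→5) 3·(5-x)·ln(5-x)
This is a 0·∞ indeterminate form.

Rewrite 0·∞ as a quotient (0/0 or ∞/∞ form), then apply L'Hôpital's rule:
  lim(x→5) 3·(5-x)·ln(5-x) = 0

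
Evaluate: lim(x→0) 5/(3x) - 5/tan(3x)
This is an ∞-∞ indeterminate form.

Combine fractions or rationalize to convert ∞-∞ to 0/0 form:
  lim(x→0) 5/(3x) - 5/tan(3x) = 0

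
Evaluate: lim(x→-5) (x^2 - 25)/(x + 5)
This is a standard limit.

Factor or rationalize the expression:
  lim(x→-5) (x^2 - 25)/(x + 5) = -10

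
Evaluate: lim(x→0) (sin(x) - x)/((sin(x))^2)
This is a 0/0 indeterminate form.

Apply L'Hôpital's rule: differentiate numerator and denominator separately.
  f(x) = -x + sin(x)   ⇒   f'(x) = cos(x) - 1
  g(x) = sin(x)^2   ⇒   g'(x) = 2·sin(x)·cos(x)
  lim(x→0) f'(x)/g'(x) = lim(x→0) (cos(x) - 1)/(2·sin(x)·cos(x))
  = 0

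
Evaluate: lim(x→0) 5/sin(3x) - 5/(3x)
This is an ∞-∞ indeterminate form.

Combine fractions or rationalize to convert ∞-∞ to 0/0 form:
  lim(x→0) 5/sin(3x) - 5/(3x) = 0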